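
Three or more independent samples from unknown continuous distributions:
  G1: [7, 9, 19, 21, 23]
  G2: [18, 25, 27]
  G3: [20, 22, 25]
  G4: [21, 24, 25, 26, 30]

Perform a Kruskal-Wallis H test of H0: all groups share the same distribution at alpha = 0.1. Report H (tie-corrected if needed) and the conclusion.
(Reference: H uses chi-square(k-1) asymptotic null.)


Step 1: Combine all N = 16 observations and assign midranks.
sorted (value, group, rank): (7,G1,1), (9,G1,2), (18,G2,3), (19,G1,4), (20,G3,5), (21,G1,6.5), (21,G4,6.5), (22,G3,8), (23,G1,9), (24,G4,10), (25,G2,12), (25,G3,12), (25,G4,12), (26,G4,14), (27,G2,15), (30,G4,16)
Step 2: Sum ranks within each group.
R_1 = 22.5 (n_1 = 5)
R_2 = 30 (n_2 = 3)
R_3 = 25 (n_3 = 3)
R_4 = 58.5 (n_4 = 5)
Step 3: H = 12/(N(N+1)) * sum(R_i^2/n_i) - 3(N+1)
     = 12/(16*17) * (22.5^2/5 + 30^2/3 + 25^2/3 + 58.5^2/5) - 3*17
     = 0.044118 * 1294.03 - 51
     = 6.089706.
Step 4: Ties present; correction factor C = 1 - 30/(16^3 - 16) = 0.992647. Corrected H = 6.089706 / 0.992647 = 6.134815.
Step 5: Under H0, H ~ chi^2(3); p-value = 0.105232.
Step 6: alpha = 0.1. fail to reject H0.

H = 6.1348, df = 3, p = 0.105232, fail to reject H0.


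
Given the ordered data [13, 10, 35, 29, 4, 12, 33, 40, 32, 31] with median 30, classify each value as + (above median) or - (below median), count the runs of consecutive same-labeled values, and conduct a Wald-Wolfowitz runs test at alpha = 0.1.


Step 1: Compute median = 30; label A = above, B = below.
Labels in order: BBABBBAAAA  (n_A = 5, n_B = 5)
Step 2: Count runs R = 4.
Step 3: Under H0 (random ordering), E[R] = 2*n_A*n_B/(n_A+n_B) + 1 = 2*5*5/10 + 1 = 6.0000.
        Var[R] = 2*n_A*n_B*(2*n_A*n_B - n_A - n_B) / ((n_A+n_B)^2 * (n_A+n_B-1)) = 2000/900 = 2.2222.
        SD[R] = 1.4907.
Step 4: Continuity-corrected z = (R + 0.5 - E[R]) / SD[R] = (4 + 0.5 - 6.0000) / 1.4907 = -1.0062.
Step 5: Two-sided p-value via normal approximation = 2*(1 - Phi(|z|)) = 0.314305.
Step 6: alpha = 0.1. fail to reject H0.

R = 4, z = -1.0062, p = 0.314305, fail to reject H0.


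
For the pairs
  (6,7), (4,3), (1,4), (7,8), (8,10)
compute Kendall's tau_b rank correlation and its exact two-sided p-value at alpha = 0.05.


Step 1: Enumerate the 10 unordered pairs (i,j) with i<j and classify each by sign(x_j-x_i) * sign(y_j-y_i).
  (1,2):dx=-2,dy=-4->C; (1,3):dx=-5,dy=-3->C; (1,4):dx=+1,dy=+1->C; (1,5):dx=+2,dy=+3->C
  (2,3):dx=-3,dy=+1->D; (2,4):dx=+3,dy=+5->C; (2,5):dx=+4,dy=+7->C; (3,4):dx=+6,dy=+4->C
  (3,5):dx=+7,dy=+6->C; (4,5):dx=+1,dy=+2->C
Step 2: C = 9, D = 1, total pairs = 10.
Step 3: tau = (C - D)/(n(n-1)/2) = (9 - 1)/10 = 0.800000.
Step 4: Exact two-sided p-value (enumerate n! = 120 permutations of y under H0): p = 0.083333.
Step 5: alpha = 0.05. fail to reject H0.

tau_b = 0.8000 (C=9, D=1), p = 0.083333, fail to reject H0.


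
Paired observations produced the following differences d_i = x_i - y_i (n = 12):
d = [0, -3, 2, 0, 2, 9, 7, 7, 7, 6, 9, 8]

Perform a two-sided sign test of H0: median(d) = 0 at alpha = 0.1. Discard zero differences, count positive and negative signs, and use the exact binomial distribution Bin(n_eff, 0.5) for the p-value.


Step 1: Discard zero differences. Original n = 12; n_eff = number of nonzero differences = 10.
Nonzero differences (with sign): -3, +2, +2, +9, +7, +7, +7, +6, +9, +8
Step 2: Count signs: positive = 9, negative = 1.
Step 3: Under H0: P(positive) = 0.5, so the number of positives S ~ Bin(10, 0.5).
Step 4: Two-sided exact p-value = sum of Bin(10,0.5) probabilities at or below the observed probability = 0.021484.
Step 5: alpha = 0.1. reject H0.

n_eff = 10, pos = 9, neg = 1, p = 0.021484, reject H0.


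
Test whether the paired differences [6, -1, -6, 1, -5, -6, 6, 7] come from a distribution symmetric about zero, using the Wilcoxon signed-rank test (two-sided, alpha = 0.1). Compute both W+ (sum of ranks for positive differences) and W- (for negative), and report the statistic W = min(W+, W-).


Step 1: Drop any zero differences (none here) and take |d_i|.
|d| = [6, 1, 6, 1, 5, 6, 6, 7]
Step 2: Midrank |d_i| (ties get averaged ranks).
ranks: |6|->5.5, |1|->1.5, |6|->5.5, |1|->1.5, |5|->3, |6|->5.5, |6|->5.5, |7|->8
Step 3: Attach original signs; sum ranks with positive sign and with negative sign.
W+ = 5.5 + 1.5 + 5.5 + 8 = 20.5
W- = 1.5 + 5.5 + 3 + 5.5 = 15.5
(Check: W+ + W- = 36 should equal n(n+1)/2 = 36.)
Step 4: Test statistic W = min(W+, W-) = 15.5.
Step 5: Ties in |d|, so use the tie-corrected normal approximation.
        E[W] = n(n+1)/4 = 8*9/4 = 18.
        Tie groups: |d|=1 (t=2), |d|=6 (t=4); sum(t^3 - t) = 66.
        Var[W] = n(n+1)(2n+1)/24 - sum(t^3-t)/48 = 1224/24 - 66/48 = 49.625.
        z = (W - E[W]) / sqrt(Var[W]) = (15.5 - 18) / 7.0445 = -0.3549.
        Two-sided p = 2*Phi(z) = 0.722674.
Step 6: alpha = 0.1. fail to reject H0.

W+ = 20.5, W- = 15.5, W = min = 15.5, p = 0.722674, fail to reject H0.


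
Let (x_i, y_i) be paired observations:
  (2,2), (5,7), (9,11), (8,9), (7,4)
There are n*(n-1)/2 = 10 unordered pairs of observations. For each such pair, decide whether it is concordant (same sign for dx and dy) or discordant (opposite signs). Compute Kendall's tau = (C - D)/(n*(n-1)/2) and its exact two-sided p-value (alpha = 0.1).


Step 1: Enumerate the 10 unordered pairs (i,j) with i<j and classify each by sign(x_j-x_i) * sign(y_j-y_i).
  (1,2):dx=+3,dy=+5->C; (1,3):dx=+7,dy=+9->C; (1,4):dx=+6,dy=+7->C; (1,5):dx=+5,dy=+2->C
  (2,3):dx=+4,dy=+4->C; (2,4):dx=+3,dy=+2->C; (2,5):dx=+2,dy=-3->D; (3,4):dx=-1,dy=-2->C
  (3,5):dx=-2,dy=-7->C; (4,5):dx=-1,dy=-5->C
Step 2: C = 9, D = 1, total pairs = 10.
Step 3: tau = (C - D)/(n(n-1)/2) = (9 - 1)/10 = 0.800000.
Step 4: Exact two-sided p-value (enumerate n! = 120 permutations of y under H0): p = 0.083333.
Step 5: alpha = 0.1. reject H0.

tau_b = 0.8000 (C=9, D=1), p = 0.083333, reject H0.


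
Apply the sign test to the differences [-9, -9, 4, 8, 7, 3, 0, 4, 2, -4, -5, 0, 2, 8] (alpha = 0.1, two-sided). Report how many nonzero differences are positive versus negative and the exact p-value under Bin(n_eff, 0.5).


Step 1: Discard zero differences. Original n = 14; n_eff = number of nonzero differences = 12.
Nonzero differences (with sign): -9, -9, +4, +8, +7, +3, +4, +2, -4, -5, +2, +8
Step 2: Count signs: positive = 8, negative = 4.
Step 3: Under H0: P(positive) = 0.5, so the number of positives S ~ Bin(12, 0.5).
Step 4: Two-sided exact p-value = sum of Bin(12,0.5) probabilities at or below the observed probability = 0.387695.
Step 5: alpha = 0.1. fail to reject H0.

n_eff = 12, pos = 8, neg = 4, p = 0.387695, fail to reject H0.


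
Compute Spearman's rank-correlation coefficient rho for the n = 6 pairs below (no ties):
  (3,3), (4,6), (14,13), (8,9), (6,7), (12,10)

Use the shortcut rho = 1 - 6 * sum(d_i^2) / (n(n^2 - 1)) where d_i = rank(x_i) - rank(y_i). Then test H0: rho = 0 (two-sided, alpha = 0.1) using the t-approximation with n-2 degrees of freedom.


Step 1: Rank x and y separately (midranks; no ties here).
rank(x): 3->1, 4->2, 14->6, 8->4, 6->3, 12->5
rank(y): 3->1, 6->2, 13->6, 9->4, 7->3, 10->5
Step 2: d_i = R_x(i) - R_y(i); compute d_i^2.
  (1-1)^2=0, (2-2)^2=0, (6-6)^2=0, (4-4)^2=0, (3-3)^2=0, (5-5)^2=0
sum(d^2) = 0.
Step 3: rho = 1 - 6*0 / (6*(6^2 - 1)) = 1 - 0/210 = 1.000000.
Step 5: Two-sided p-value from the t-distribution with 4 df = 0.000000.
Step 6: alpha = 0.1. reject H0.

rho = 1.0000, p = 0.000000, reject H0 at alpha = 0.1.


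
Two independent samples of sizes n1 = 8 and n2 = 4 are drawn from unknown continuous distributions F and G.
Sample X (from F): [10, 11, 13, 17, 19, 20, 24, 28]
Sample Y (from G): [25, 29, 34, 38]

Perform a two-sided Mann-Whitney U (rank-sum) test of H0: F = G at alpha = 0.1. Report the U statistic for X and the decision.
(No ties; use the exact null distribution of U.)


Step 1: Combine and sort all 12 observations; assign midranks.
sorted (value, group): (10,X), (11,X), (13,X), (17,X), (19,X), (20,X), (24,X), (25,Y), (28,X), (29,Y), (34,Y), (38,Y)
ranks: 10->1, 11->2, 13->3, 17->4, 19->5, 20->6, 24->7, 25->8, 28->9, 29->10, 34->11, 38->12
Step 2: Rank sum for X: R1 = 1 + 2 + 3 + 4 + 5 + 6 + 7 + 9 = 37.
Step 3: U_X = R1 - n1(n1+1)/2 = 37 - 8*9/2 = 37 - 36 = 1.
       U_Y = n1*n2 - U_X = 32 - 1 = 31.
Step 4: No ties, so the exact null distribution of U (based on enumerating the C(12,8) = 495 equally likely rank assignments) gives the two-sided p-value.
Step 5: p-value = 0.008081; compare to alpha = 0.1. reject H0.

U_X = 1, p = 0.008081, reject H0 at alpha = 0.1.


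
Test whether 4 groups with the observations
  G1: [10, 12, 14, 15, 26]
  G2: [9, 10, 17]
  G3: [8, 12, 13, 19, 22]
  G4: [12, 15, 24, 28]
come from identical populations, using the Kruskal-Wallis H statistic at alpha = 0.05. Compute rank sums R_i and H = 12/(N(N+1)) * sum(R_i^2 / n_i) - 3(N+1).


Step 1: Combine all N = 17 observations and assign midranks.
sorted (value, group, rank): (8,G3,1), (9,G2,2), (10,G1,3.5), (10,G2,3.5), (12,G1,6), (12,G3,6), (12,G4,6), (13,G3,8), (14,G1,9), (15,G1,10.5), (15,G4,10.5), (17,G2,12), (19,G3,13), (22,G3,14), (24,G4,15), (26,G1,16), (28,G4,17)
Step 2: Sum ranks within each group.
R_1 = 45 (n_1 = 5)
R_2 = 17.5 (n_2 = 3)
R_3 = 42 (n_3 = 5)
R_4 = 48.5 (n_4 = 4)
Step 3: H = 12/(N(N+1)) * sum(R_i^2/n_i) - 3(N+1)
     = 12/(17*18) * (45^2/5 + 17.5^2/3 + 42^2/5 + 48.5^2/4) - 3*18
     = 0.039216 * 1447.95 - 54
     = 2.782190.
Step 4: Ties present; correction factor C = 1 - 36/(17^3 - 17) = 0.992647. Corrected H = 2.782190 / 0.992647 = 2.802798.
Step 5: Under H0, H ~ chi^2(3); p-value = 0.423039.
Step 6: alpha = 0.05. fail to reject H0.

H = 2.8028, df = 3, p = 0.423039, fail to reject H0.


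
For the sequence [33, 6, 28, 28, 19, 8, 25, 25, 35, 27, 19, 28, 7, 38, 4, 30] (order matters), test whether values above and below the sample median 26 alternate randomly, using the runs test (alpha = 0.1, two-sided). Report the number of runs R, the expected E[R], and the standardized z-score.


Step 1: Compute median = 26; label A = above, B = below.
Labels in order: ABAABBBBAABABABA  (n_A = 8, n_B = 8)
Step 2: Count runs R = 11.
Step 3: Under H0 (random ordering), E[R] = 2*n_A*n_B/(n_A+n_B) + 1 = 2*8*8/16 + 1 = 9.0000.
        Var[R] = 2*n_A*n_B*(2*n_A*n_B - n_A - n_B) / ((n_A+n_B)^2 * (n_A+n_B-1)) = 14336/3840 = 3.7333.
        SD[R] = 1.9322.
Step 4: Continuity-corrected z = (R - 0.5 - E[R]) / SD[R] = (11 - 0.5 - 9.0000) / 1.9322 = 0.7763.
Step 5: Two-sided p-value via normal approximation = 2*(1 - Phi(|z|)) = 0.437558.
Step 6: alpha = 0.1. fail to reject H0.

R = 11, z = 0.7763, p = 0.437558, fail to reject H0.


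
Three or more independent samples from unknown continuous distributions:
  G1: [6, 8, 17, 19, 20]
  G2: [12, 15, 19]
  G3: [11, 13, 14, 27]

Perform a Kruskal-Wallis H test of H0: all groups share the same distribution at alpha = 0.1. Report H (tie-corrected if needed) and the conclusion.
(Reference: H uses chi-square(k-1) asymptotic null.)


Step 1: Combine all N = 12 observations and assign midranks.
sorted (value, group, rank): (6,G1,1), (8,G1,2), (11,G3,3), (12,G2,4), (13,G3,5), (14,G3,6), (15,G2,7), (17,G1,8), (19,G1,9.5), (19,G2,9.5), (20,G1,11), (27,G3,12)
Step 2: Sum ranks within each group.
R_1 = 31.5 (n_1 = 5)
R_2 = 20.5 (n_2 = 3)
R_3 = 26 (n_3 = 4)
Step 3: H = 12/(N(N+1)) * sum(R_i^2/n_i) - 3(N+1)
     = 12/(12*13) * (31.5^2/5 + 20.5^2/3 + 26^2/4) - 3*13
     = 0.076923 * 507.533 - 39
     = 0.041026.
Step 4: Ties present; correction factor C = 1 - 6/(12^3 - 12) = 0.996503. Corrected H = 0.041026 / 0.996503 = 0.041170.
Step 5: Under H0, H ~ chi^2(2); p-value = 0.979626.
Step 6: alpha = 0.1. fail to reject H0.

H = 0.0412, df = 2, p = 0.979626, fail to reject H0.


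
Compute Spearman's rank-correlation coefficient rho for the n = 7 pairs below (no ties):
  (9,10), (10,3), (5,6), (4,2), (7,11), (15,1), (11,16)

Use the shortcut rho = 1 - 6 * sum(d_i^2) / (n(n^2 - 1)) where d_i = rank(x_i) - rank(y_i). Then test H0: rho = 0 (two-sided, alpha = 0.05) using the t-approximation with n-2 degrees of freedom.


Step 1: Rank x and y separately (midranks; no ties here).
rank(x): 9->4, 10->5, 5->2, 4->1, 7->3, 15->7, 11->6
rank(y): 10->5, 3->3, 6->4, 2->2, 11->6, 1->1, 16->7
Step 2: d_i = R_x(i) - R_y(i); compute d_i^2.
  (4-5)^2=1, (5-3)^2=4, (2-4)^2=4, (1-2)^2=1, (3-6)^2=9, (7-1)^2=36, (6-7)^2=1
sum(d^2) = 56.
Step 3: rho = 1 - 6*56 / (7*(7^2 - 1)) = 1 - 336/336 = 0.000000.
Step 4: Under H0, t = rho * sqrt((n-2)/(1-rho^2)) = 0.0000 ~ t(5).
Step 5: Two-sided p-value from the t-distribution with 5 df = 1.000000.
Step 6: alpha = 0.05. fail to reject H0.

rho = 0.0000, p = 1.000000, fail to reject H0 at alpha = 0.05.


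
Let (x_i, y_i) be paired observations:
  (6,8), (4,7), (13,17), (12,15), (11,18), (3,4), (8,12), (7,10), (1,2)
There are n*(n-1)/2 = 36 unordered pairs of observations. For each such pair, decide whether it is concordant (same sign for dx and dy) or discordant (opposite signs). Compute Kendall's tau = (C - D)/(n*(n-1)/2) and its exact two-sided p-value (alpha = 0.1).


Step 1: Enumerate the 36 unordered pairs (i,j) with i<j and classify each by sign(x_j-x_i) * sign(y_j-y_i).
  (1,2):dx=-2,dy=-1->C; (1,3):dx=+7,dy=+9->C; (1,4):dx=+6,dy=+7->C; (1,5):dx=+5,dy=+10->C
  (1,6):dx=-3,dy=-4->C; (1,7):dx=+2,dy=+4->C; (1,8):dx=+1,dy=+2->C; (1,9):dx=-5,dy=-6->C
  (2,3):dx=+9,dy=+10->C; (2,4):dx=+8,dy=+8->C; (2,5):dx=+7,dy=+11->C; (2,6):dx=-1,dy=-3->C
  (2,7):dx=+4,dy=+5->C; (2,8):dx=+3,dy=+3->C; (2,9):dx=-3,dy=-5->C; (3,4):dx=-1,dy=-2->C
  (3,5):dx=-2,dy=+1->D; (3,6):dx=-10,dy=-13->C; (3,7):dx=-5,dy=-5->C; (3,8):dx=-6,dy=-7->C
  (3,9):dx=-12,dy=-15->C; (4,5):dx=-1,dy=+3->D; (4,6):dx=-9,dy=-11->C; (4,7):dx=-4,dy=-3->C
  (4,8):dx=-5,dy=-5->C; (4,9):dx=-11,dy=-13->C; (5,6):dx=-8,dy=-14->C; (5,7):dx=-3,dy=-6->C
  (5,8):dx=-4,dy=-8->C; (5,9):dx=-10,dy=-16->C; (6,7):dx=+5,dy=+8->C; (6,8):dx=+4,dy=+6->C
  (6,9):dx=-2,dy=-2->C; (7,8):dx=-1,dy=-2->C; (7,9):dx=-7,dy=-10->C; (8,9):dx=-6,dy=-8->C
Step 2: C = 34, D = 2, total pairs = 36.
Step 3: tau = (C - D)/(n(n-1)/2) = (34 - 2)/36 = 0.888889.
Step 4: Exact two-sided p-value (enumerate n! = 362880 permutations of y under H0): p = 0.000243.
Step 5: alpha = 0.1. reject H0.

tau_b = 0.8889 (C=34, D=2), p = 0.000243, reject H0.


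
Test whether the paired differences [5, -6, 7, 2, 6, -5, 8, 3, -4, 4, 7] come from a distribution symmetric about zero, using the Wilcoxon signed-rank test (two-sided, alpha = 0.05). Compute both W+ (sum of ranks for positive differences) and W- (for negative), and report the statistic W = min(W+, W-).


Step 1: Drop any zero differences (none here) and take |d_i|.
|d| = [5, 6, 7, 2, 6, 5, 8, 3, 4, 4, 7]
Step 2: Midrank |d_i| (ties get averaged ranks).
ranks: |5|->5.5, |6|->7.5, |7|->9.5, |2|->1, |6|->7.5, |5|->5.5, |8|->11, |3|->2, |4|->3.5, |4|->3.5, |7|->9.5
Step 3: Attach original signs; sum ranks with positive sign and with negative sign.
W+ = 5.5 + 9.5 + 1 + 7.5 + 11 + 2 + 3.5 + 9.5 = 49.5
W- = 7.5 + 5.5 + 3.5 = 16.5
(Check: W+ + W- = 66 should equal n(n+1)/2 = 66.)
Step 4: Test statistic W = min(W+, W-) = 16.5.
Step 5: Ties in |d|, so use the tie-corrected normal approximation.
        E[W] = n(n+1)/4 = 11*12/4 = 33.
        Tie groups: |d|=4 (t=2), |d|=5 (t=2), |d|=6 (t=2), |d|=7 (t=2); sum(t^3 - t) = 24.
        Var[W] = n(n+1)(2n+1)/24 - sum(t^3-t)/48 = 3036/24 - 24/48 = 126.
        z = (W - E[W]) / sqrt(Var[W]) = (16.5 - 33) / 11.2250 = -1.4699.
        Two-sided p = 2*Phi(z) = 0.141579.
Step 6: alpha = 0.05. fail to reject H0.

W+ = 49.5, W- = 16.5, W = min = 16.5, p = 0.141579, fail to reject H0.


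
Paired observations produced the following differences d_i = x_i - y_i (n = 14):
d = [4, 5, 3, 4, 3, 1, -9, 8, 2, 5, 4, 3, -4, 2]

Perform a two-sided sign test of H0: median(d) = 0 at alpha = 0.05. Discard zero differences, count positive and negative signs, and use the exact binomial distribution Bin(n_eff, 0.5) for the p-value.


Step 1: Discard zero differences. Original n = 14; n_eff = number of nonzero differences = 14.
Nonzero differences (with sign): +4, +5, +3, +4, +3, +1, -9, +8, +2, +5, +4, +3, -4, +2
Step 2: Count signs: positive = 12, negative = 2.
Step 3: Under H0: P(positive) = 0.5, so the number of positives S ~ Bin(14, 0.5).
Step 4: Two-sided exact p-value = sum of Bin(14,0.5) probabilities at or below the observed probability = 0.012939.
Step 5: alpha = 0.05. reject H0.

n_eff = 14, pos = 12, neg = 2, p = 0.012939, reject H0.


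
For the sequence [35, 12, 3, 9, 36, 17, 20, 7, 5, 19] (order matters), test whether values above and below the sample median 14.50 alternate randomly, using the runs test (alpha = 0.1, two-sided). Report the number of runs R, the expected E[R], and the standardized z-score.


Step 1: Compute median = 14.50; label A = above, B = below.
Labels in order: ABBBAAABBA  (n_A = 5, n_B = 5)
Step 2: Count runs R = 5.
Step 3: Under H0 (random ordering), E[R] = 2*n_A*n_B/(n_A+n_B) + 1 = 2*5*5/10 + 1 = 6.0000.
        Var[R] = 2*n_A*n_B*(2*n_A*n_B - n_A - n_B) / ((n_A+n_B)^2 * (n_A+n_B-1)) = 2000/900 = 2.2222.
        SD[R] = 1.4907.
Step 4: Continuity-corrected z = (R + 0.5 - E[R]) / SD[R] = (5 + 0.5 - 6.0000) / 1.4907 = -0.3354.
Step 5: Two-sided p-value via normal approximation = 2*(1 - Phi(|z|)) = 0.737316.
Step 6: alpha = 0.1. fail to reject H0.

R = 5, z = -0.3354, p = 0.737316, fail to reject H0.


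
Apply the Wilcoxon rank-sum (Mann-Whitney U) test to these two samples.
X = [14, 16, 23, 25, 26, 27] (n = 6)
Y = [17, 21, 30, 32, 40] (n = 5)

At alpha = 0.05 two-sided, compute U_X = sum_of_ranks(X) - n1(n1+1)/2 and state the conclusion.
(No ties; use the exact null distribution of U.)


Step 1: Combine and sort all 11 observations; assign midranks.
sorted (value, group): (14,X), (16,X), (17,Y), (21,Y), (23,X), (25,X), (26,X), (27,X), (30,Y), (32,Y), (40,Y)
ranks: 14->1, 16->2, 17->3, 21->4, 23->5, 25->6, 26->7, 27->8, 30->9, 32->10, 40->11
Step 2: Rank sum for X: R1 = 1 + 2 + 5 + 6 + 7 + 8 = 29.
Step 3: U_X = R1 - n1(n1+1)/2 = 29 - 6*7/2 = 29 - 21 = 8.
       U_Y = n1*n2 - U_X = 30 - 8 = 22.
Step 4: No ties, so the exact null distribution of U (based on enumerating the C(11,6) = 462 equally likely rank assignments) gives the two-sided p-value.
Step 5: p-value = 0.246753; compare to alpha = 0.05. fail to reject H0.

U_X = 8, p = 0.246753, fail to reject H0 at alpha = 0.05.


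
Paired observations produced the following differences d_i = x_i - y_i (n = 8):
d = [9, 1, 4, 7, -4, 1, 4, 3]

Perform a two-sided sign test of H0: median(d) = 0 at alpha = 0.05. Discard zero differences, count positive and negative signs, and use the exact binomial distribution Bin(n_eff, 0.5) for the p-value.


Step 1: Discard zero differences. Original n = 8; n_eff = number of nonzero differences = 8.
Nonzero differences (with sign): +9, +1, +4, +7, -4, +1, +4, +3
Step 2: Count signs: positive = 7, negative = 1.
Step 3: Under H0: P(positive) = 0.5, so the number of positives S ~ Bin(8, 0.5).
Step 4: Two-sided exact p-value = sum of Bin(8,0.5) probabilities at or below the observed probability = 0.070312.
Step 5: alpha = 0.05. fail to reject H0.

n_eff = 8, pos = 7, neg = 1, p = 0.070312, fail to reject H0.


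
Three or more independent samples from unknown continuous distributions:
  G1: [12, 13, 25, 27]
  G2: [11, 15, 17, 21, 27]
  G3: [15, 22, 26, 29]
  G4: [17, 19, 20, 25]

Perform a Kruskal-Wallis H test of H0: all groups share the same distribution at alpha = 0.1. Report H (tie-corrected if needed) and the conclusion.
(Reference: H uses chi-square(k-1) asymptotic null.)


Step 1: Combine all N = 17 observations and assign midranks.
sorted (value, group, rank): (11,G2,1), (12,G1,2), (13,G1,3), (15,G2,4.5), (15,G3,4.5), (17,G2,6.5), (17,G4,6.5), (19,G4,8), (20,G4,9), (21,G2,10), (22,G3,11), (25,G1,12.5), (25,G4,12.5), (26,G3,14), (27,G1,15.5), (27,G2,15.5), (29,G3,17)
Step 2: Sum ranks within each group.
R_1 = 33 (n_1 = 4)
R_2 = 37.5 (n_2 = 5)
R_3 = 46.5 (n_3 = 4)
R_4 = 36 (n_4 = 4)
Step 3: H = 12/(N(N+1)) * sum(R_i^2/n_i) - 3(N+1)
     = 12/(17*18) * (33^2/4 + 37.5^2/5 + 46.5^2/4 + 36^2/4) - 3*18
     = 0.039216 * 1418.06 - 54
     = 1.610294.
Step 4: Ties present; correction factor C = 1 - 24/(17^3 - 17) = 0.995098. Corrected H = 1.610294 / 0.995098 = 1.618227.
Step 5: Under H0, H ~ chi^2(3); p-value = 0.655264.
Step 6: alpha = 0.1. fail to reject H0.

H = 1.6182, df = 3, p = 0.655264, fail to reject H0.


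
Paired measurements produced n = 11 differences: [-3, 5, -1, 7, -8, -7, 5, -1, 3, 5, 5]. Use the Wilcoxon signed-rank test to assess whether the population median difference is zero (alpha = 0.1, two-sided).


Step 1: Drop any zero differences (none here) and take |d_i|.
|d| = [3, 5, 1, 7, 8, 7, 5, 1, 3, 5, 5]
Step 2: Midrank |d_i| (ties get averaged ranks).
ranks: |3|->3.5, |5|->6.5, |1|->1.5, |7|->9.5, |8|->11, |7|->9.5, |5|->6.5, |1|->1.5, |3|->3.5, |5|->6.5, |5|->6.5
Step 3: Attach original signs; sum ranks with positive sign and with negative sign.
W+ = 6.5 + 9.5 + 6.5 + 3.5 + 6.5 + 6.5 = 39
W- = 3.5 + 1.5 + 11 + 9.5 + 1.5 = 27
(Check: W+ + W- = 66 should equal n(n+1)/2 = 66.)
Step 4: Test statistic W = min(W+, W-) = 27.
Step 5: Ties in |d|, so use the tie-corrected normal approximation.
        E[W] = n(n+1)/4 = 11*12/4 = 33.
        Tie groups: |d|=1 (t=2), |d|=3 (t=2), |d|=5 (t=4), |d|=7 (t=2); sum(t^3 - t) = 78.
        Var[W] = n(n+1)(2n+1)/24 - sum(t^3-t)/48 = 3036/24 - 78/48 = 124.875.
        z = (W - E[W]) / sqrt(Var[W]) = (27 - 33) / 11.1747 = -0.5369.
        Two-sided p = 2*Phi(z) = 0.591320.
Step 6: alpha = 0.1. fail to reject H0.

W+ = 39, W- = 27, W = min = 27, p = 0.591320, fail to reject H0.


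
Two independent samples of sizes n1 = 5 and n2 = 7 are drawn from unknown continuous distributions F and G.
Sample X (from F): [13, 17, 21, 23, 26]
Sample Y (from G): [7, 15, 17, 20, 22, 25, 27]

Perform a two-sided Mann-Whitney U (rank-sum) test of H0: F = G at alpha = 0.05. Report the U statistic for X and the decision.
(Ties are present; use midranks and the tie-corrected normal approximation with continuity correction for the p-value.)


Step 1: Combine and sort all 12 observations; assign midranks.
sorted (value, group): (7,Y), (13,X), (15,Y), (17,X), (17,Y), (20,Y), (21,X), (22,Y), (23,X), (25,Y), (26,X), (27,Y)
ranks: 7->1, 13->2, 15->3, 17->4.5, 17->4.5, 20->6, 21->7, 22->8, 23->9, 25->10, 26->11, 27->12
Step 2: Rank sum for X: R1 = 2 + 4.5 + 7 + 9 + 11 = 33.5.
Step 3: U_X = R1 - n1(n1+1)/2 = 33.5 - 5*6/2 = 33.5 - 15 = 18.5.
       U_Y = n1*n2 - U_X = 35 - 18.5 = 16.5.
Step 4: Ties are present, so use the tie-corrected normal approximation (with continuity correction) for the p-value.
Step 5: p-value = 0.935170; compare to alpha = 0.05. fail to reject H0.

U_X = 18.5, p = 0.935170, fail to reject H0 at alpha = 0.05.


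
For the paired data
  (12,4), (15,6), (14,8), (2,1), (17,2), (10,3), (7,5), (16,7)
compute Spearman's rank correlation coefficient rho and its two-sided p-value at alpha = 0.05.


Step 1: Rank x and y separately (midranks; no ties here).
rank(x): 12->4, 15->6, 14->5, 2->1, 17->8, 10->3, 7->2, 16->7
rank(y): 4->4, 6->6, 8->8, 1->1, 2->2, 3->3, 5->5, 7->7
Step 2: d_i = R_x(i) - R_y(i); compute d_i^2.
  (4-4)^2=0, (6-6)^2=0, (5-8)^2=9, (1-1)^2=0, (8-2)^2=36, (3-3)^2=0, (2-5)^2=9, (7-7)^2=0
sum(d^2) = 54.
Step 3: rho = 1 - 6*54 / (8*(8^2 - 1)) = 1 - 324/504 = 0.357143.
Step 4: Under H0, t = rho * sqrt((n-2)/(1-rho^2)) = 0.9366 ~ t(6).
Step 5: Two-sided p-value from the t-distribution with 6 df = 0.385121.
Step 6: alpha = 0.05. fail to reject H0.

rho = 0.3571, p = 0.385121, fail to reject H0 at alpha = 0.05.


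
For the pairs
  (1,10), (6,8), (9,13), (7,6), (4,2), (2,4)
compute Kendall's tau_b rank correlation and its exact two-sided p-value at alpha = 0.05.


Step 1: Enumerate the 15 unordered pairs (i,j) with i<j and classify each by sign(x_j-x_i) * sign(y_j-y_i).
  (1,2):dx=+5,dy=-2->D; (1,3):dx=+8,dy=+3->C; (1,4):dx=+6,dy=-4->D; (1,5):dx=+3,dy=-8->D
  (1,6):dx=+1,dy=-6->D; (2,3):dx=+3,dy=+5->C; (2,4):dx=+1,dy=-2->D; (2,5):dx=-2,dy=-6->C
  (2,6):dx=-4,dy=-4->C; (3,4):dx=-2,dy=-7->C; (3,5):dx=-5,dy=-11->C; (3,6):dx=-7,dy=-9->C
  (4,5):dx=-3,dy=-4->C; (4,6):dx=-5,dy=-2->C; (5,6):dx=-2,dy=+2->D
Step 2: C = 9, D = 6, total pairs = 15.
Step 3: tau = (C - D)/(n(n-1)/2) = (9 - 6)/15 = 0.200000.
Step 4: Exact two-sided p-value (enumerate n! = 720 permutations of y under H0): p = 0.719444.
Step 5: alpha = 0.05. fail to reject H0.

tau_b = 0.2000 (C=9, D=6), p = 0.719444, fail to reject H0.


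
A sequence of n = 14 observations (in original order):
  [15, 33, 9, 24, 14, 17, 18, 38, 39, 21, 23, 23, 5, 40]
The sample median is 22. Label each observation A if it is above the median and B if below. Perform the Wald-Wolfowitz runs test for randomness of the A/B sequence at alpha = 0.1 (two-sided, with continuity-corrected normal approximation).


Step 1: Compute median = 22; label A = above, B = below.
Labels in order: BABABBBAABAABA  (n_A = 7, n_B = 7)
Step 2: Count runs R = 10.
Step 3: Under H0 (random ordering), E[R] = 2*n_A*n_B/(n_A+n_B) + 1 = 2*7*7/14 + 1 = 8.0000.
        Var[R] = 2*n_A*n_B*(2*n_A*n_B - n_A - n_B) / ((n_A+n_B)^2 * (n_A+n_B-1)) = 8232/2548 = 3.2308.
        SD[R] = 1.7974.
Step 4: Continuity-corrected z = (R - 0.5 - E[R]) / SD[R] = (10 - 0.5 - 8.0000) / 1.7974 = 0.8345.
Step 5: Two-sided p-value via normal approximation = 2*(1 - Phi(|z|)) = 0.403986.
Step 6: alpha = 0.1. fail to reject H0.

R = 10, z = 0.8345, p = 0.403986, fail to reject H0.


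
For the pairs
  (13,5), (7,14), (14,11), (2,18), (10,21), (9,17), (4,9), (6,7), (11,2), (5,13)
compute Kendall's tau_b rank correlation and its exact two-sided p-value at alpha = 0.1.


Step 1: Enumerate the 45 unordered pairs (i,j) with i<j and classify each by sign(x_j-x_i) * sign(y_j-y_i).
  (1,2):dx=-6,dy=+9->D; (1,3):dx=+1,dy=+6->C; (1,4):dx=-11,dy=+13->D; (1,5):dx=-3,dy=+16->D
  (1,6):dx=-4,dy=+12->D; (1,7):dx=-9,dy=+4->D; (1,8):dx=-7,dy=+2->D; (1,9):dx=-2,dy=-3->C
  (1,10):dx=-8,dy=+8->D; (2,3):dx=+7,dy=-3->D; (2,4):dx=-5,dy=+4->D; (2,5):dx=+3,dy=+7->C
  (2,6):dx=+2,dy=+3->C; (2,7):dx=-3,dy=-5->C; (2,8):dx=-1,dy=-7->C; (2,9):dx=+4,dy=-12->D
  (2,10):dx=-2,dy=-1->C; (3,4):dx=-12,dy=+7->D; (3,5):dx=-4,dy=+10->D; (3,6):dx=-5,dy=+6->D
  (3,7):dx=-10,dy=-2->C; (3,8):dx=-8,dy=-4->C; (3,9):dx=-3,dy=-9->C; (3,10):dx=-9,dy=+2->D
  (4,5):dx=+8,dy=+3->C; (4,6):dx=+7,dy=-1->D; (4,7):dx=+2,dy=-9->D; (4,8):dx=+4,dy=-11->D
  (4,9):dx=+9,dy=-16->D; (4,10):dx=+3,dy=-5->D; (5,6):dx=-1,dy=-4->C; (5,7):dx=-6,dy=-12->C
  (5,8):dx=-4,dy=-14->C; (5,9):dx=+1,dy=-19->D; (5,10):dx=-5,dy=-8->C; (6,7):dx=-5,dy=-8->C
  (6,8):dx=-3,dy=-10->C; (6,9):dx=+2,dy=-15->D; (6,10):dx=-4,dy=-4->C; (7,8):dx=+2,dy=-2->D
  (7,9):dx=+7,dy=-7->D; (7,10):dx=+1,dy=+4->C; (8,9):dx=+5,dy=-5->D; (8,10):dx=-1,dy=+6->D
  (9,10):dx=-6,dy=+11->D
Step 2: C = 19, D = 26, total pairs = 45.
Step 3: tau = (C - D)/(n(n-1)/2) = (19 - 26)/45 = -0.155556.
Step 4: Exact two-sided p-value (enumerate n! = 3628800 permutations of y under H0): p = 0.600654.
Step 5: alpha = 0.1. fail to reject H0.

tau_b = -0.1556 (C=19, D=26), p = 0.600654, fail to reject H0.


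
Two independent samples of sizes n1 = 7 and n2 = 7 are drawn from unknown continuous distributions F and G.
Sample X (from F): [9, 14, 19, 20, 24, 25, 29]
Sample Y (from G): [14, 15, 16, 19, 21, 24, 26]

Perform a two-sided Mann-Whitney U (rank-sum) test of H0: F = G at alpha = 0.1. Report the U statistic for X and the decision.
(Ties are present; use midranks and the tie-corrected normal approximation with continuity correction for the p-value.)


Step 1: Combine and sort all 14 observations; assign midranks.
sorted (value, group): (9,X), (14,X), (14,Y), (15,Y), (16,Y), (19,X), (19,Y), (20,X), (21,Y), (24,X), (24,Y), (25,X), (26,Y), (29,X)
ranks: 9->1, 14->2.5, 14->2.5, 15->4, 16->5, 19->6.5, 19->6.5, 20->8, 21->9, 24->10.5, 24->10.5, 25->12, 26->13, 29->14
Step 2: Rank sum for X: R1 = 1 + 2.5 + 6.5 + 8 + 10.5 + 12 + 14 = 54.5.
Step 3: U_X = R1 - n1(n1+1)/2 = 54.5 - 7*8/2 = 54.5 - 28 = 26.5.
       U_Y = n1*n2 - U_X = 49 - 26.5 = 22.5.
Step 4: Ties are present, so use the tie-corrected normal approximation (with continuity correction) for the p-value.
Step 5: p-value = 0.847509; compare to alpha = 0.1. fail to reject H0.

U_X = 26.5, p = 0.847509, fail to reject H0 at alpha = 0.1.


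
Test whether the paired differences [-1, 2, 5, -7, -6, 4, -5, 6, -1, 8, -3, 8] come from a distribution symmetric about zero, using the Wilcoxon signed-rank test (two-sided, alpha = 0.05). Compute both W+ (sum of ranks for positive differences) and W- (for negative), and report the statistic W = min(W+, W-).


Step 1: Drop any zero differences (none here) and take |d_i|.
|d| = [1, 2, 5, 7, 6, 4, 5, 6, 1, 8, 3, 8]
Step 2: Midrank |d_i| (ties get averaged ranks).
ranks: |1|->1.5, |2|->3, |5|->6.5, |7|->10, |6|->8.5, |4|->5, |5|->6.5, |6|->8.5, |1|->1.5, |8|->11.5, |3|->4, |8|->11.5
Step 3: Attach original signs; sum ranks with positive sign and with negative sign.
W+ = 3 + 6.5 + 5 + 8.5 + 11.5 + 11.5 = 46
W- = 1.5 + 10 + 8.5 + 6.5 + 1.5 + 4 = 32
(Check: W+ + W- = 78 should equal n(n+1)/2 = 78.)
Step 4: Test statistic W = min(W+, W-) = 32.
Step 5: Ties in |d|, so use the tie-corrected normal approximation.
        E[W] = n(n+1)/4 = 12*13/4 = 39.
        Tie groups: |d|=1 (t=2), |d|=5 (t=2), |d|=6 (t=2), |d|=8 (t=2); sum(t^3 - t) = 24.
        Var[W] = n(n+1)(2n+1)/24 - sum(t^3-t)/48 = 3900/24 - 24/48 = 162.
        z = (W - E[W]) / sqrt(Var[W]) = (32 - 39) / 12.7279 = -0.5500.
        Two-sided p = 2*Phi(z) = 0.582339.
Step 6: alpha = 0.05. fail to reject H0.

W+ = 46, W- = 32, W = min = 32, p = 0.582339, fail to reject H0.


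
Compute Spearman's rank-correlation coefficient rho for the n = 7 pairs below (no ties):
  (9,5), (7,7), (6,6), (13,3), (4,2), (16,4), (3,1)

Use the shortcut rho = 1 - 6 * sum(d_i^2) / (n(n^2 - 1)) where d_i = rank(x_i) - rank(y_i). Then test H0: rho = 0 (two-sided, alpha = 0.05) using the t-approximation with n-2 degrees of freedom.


Step 1: Rank x and y separately (midranks; no ties here).
rank(x): 9->5, 7->4, 6->3, 13->6, 4->2, 16->7, 3->1
rank(y): 5->5, 7->7, 6->6, 3->3, 2->2, 4->4, 1->1
Step 2: d_i = R_x(i) - R_y(i); compute d_i^2.
  (5-5)^2=0, (4-7)^2=9, (3-6)^2=9, (6-3)^2=9, (2-2)^2=0, (7-4)^2=9, (1-1)^2=0
sum(d^2) = 36.
Step 3: rho = 1 - 6*36 / (7*(7^2 - 1)) = 1 - 216/336 = 0.357143.
Step 4: Under H0, t = rho * sqrt((n-2)/(1-rho^2)) = 0.8550 ~ t(5).
Step 5: Two-sided p-value from the t-distribution with 5 df = 0.431611.
Step 6: alpha = 0.05. fail to reject H0.

rho = 0.3571, p = 0.431611, fail to reject H0 at alpha = 0.05.


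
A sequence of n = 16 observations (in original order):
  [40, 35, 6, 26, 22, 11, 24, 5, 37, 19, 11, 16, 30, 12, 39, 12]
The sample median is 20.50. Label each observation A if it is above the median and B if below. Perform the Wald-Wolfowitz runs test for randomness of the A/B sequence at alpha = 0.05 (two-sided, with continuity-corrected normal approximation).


Step 1: Compute median = 20.50; label A = above, B = below.
Labels in order: AABAABABABBBABAB  (n_A = 8, n_B = 8)
Step 2: Count runs R = 12.
Step 3: Under H0 (random ordering), E[R] = 2*n_A*n_B/(n_A+n_B) + 1 = 2*8*8/16 + 1 = 9.0000.
        Var[R] = 2*n_A*n_B*(2*n_A*n_B - n_A - n_B) / ((n_A+n_B)^2 * (n_A+n_B-1)) = 14336/3840 = 3.7333.
        SD[R] = 1.9322.
Step 4: Continuity-corrected z = (R - 0.5 - E[R]) / SD[R] = (12 - 0.5 - 9.0000) / 1.9322 = 1.2939.
Step 5: Two-sided p-value via normal approximation = 2*(1 - Phi(|z|)) = 0.195709.
Step 6: alpha = 0.05. fail to reject H0.

R = 12, z = 1.2939, p = 0.195709, fail to reject H0.


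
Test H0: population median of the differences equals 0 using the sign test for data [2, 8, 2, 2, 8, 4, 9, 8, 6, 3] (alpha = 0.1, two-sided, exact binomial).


Step 1: Discard zero differences. Original n = 10; n_eff = number of nonzero differences = 10.
Nonzero differences (with sign): +2, +8, +2, +2, +8, +4, +9, +8, +6, +3
Step 2: Count signs: positive = 10, negative = 0.
Step 3: Under H0: P(positive) = 0.5, so the number of positives S ~ Bin(10, 0.5).
Step 4: Two-sided exact p-value = sum of Bin(10,0.5) probabilities at or below the observed probability = 0.001953.
Step 5: alpha = 0.1. reject H0.

n_eff = 10, pos = 10, neg = 0, p = 0.001953, reject H0.


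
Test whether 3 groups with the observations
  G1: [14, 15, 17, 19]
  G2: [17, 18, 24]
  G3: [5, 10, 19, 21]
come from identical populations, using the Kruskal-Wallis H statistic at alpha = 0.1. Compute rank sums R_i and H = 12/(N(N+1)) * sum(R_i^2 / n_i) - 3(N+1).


Step 1: Combine all N = 11 observations and assign midranks.
sorted (value, group, rank): (5,G3,1), (10,G3,2), (14,G1,3), (15,G1,4), (17,G1,5.5), (17,G2,5.5), (18,G2,7), (19,G1,8.5), (19,G3,8.5), (21,G3,10), (24,G2,11)
Step 2: Sum ranks within each group.
R_1 = 21 (n_1 = 4)
R_2 = 23.5 (n_2 = 3)
R_3 = 21.5 (n_3 = 4)
Step 3: H = 12/(N(N+1)) * sum(R_i^2/n_i) - 3(N+1)
     = 12/(11*12) * (21^2/4 + 23.5^2/3 + 21.5^2/4) - 3*12
     = 0.090909 * 409.896 - 36
     = 1.263258.
Step 4: Ties present; correction factor C = 1 - 12/(11^3 - 11) = 0.990909. Corrected H = 1.263258 / 0.990909 = 1.274847.
Step 5: Under H0, H ~ chi^2(2); p-value = 0.528653.
Step 6: alpha = 0.1. fail to reject H0.

H = 1.2748, df = 2, p = 0.528653, fail to reject H0.


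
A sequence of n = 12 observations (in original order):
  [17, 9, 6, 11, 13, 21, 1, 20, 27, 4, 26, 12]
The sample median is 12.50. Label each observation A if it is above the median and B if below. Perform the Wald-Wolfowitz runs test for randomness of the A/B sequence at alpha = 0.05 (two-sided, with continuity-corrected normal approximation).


Step 1: Compute median = 12.50; label A = above, B = below.
Labels in order: ABBBAABAABAB  (n_A = 6, n_B = 6)
Step 2: Count runs R = 8.
Step 3: Under H0 (random ordering), E[R] = 2*n_A*n_B/(n_A+n_B) + 1 = 2*6*6/12 + 1 = 7.0000.
        Var[R] = 2*n_A*n_B*(2*n_A*n_B - n_A - n_B) / ((n_A+n_B)^2 * (n_A+n_B-1)) = 4320/1584 = 2.7273.
        SD[R] = 1.6514.
Step 4: Continuity-corrected z = (R - 0.5 - E[R]) / SD[R] = (8 - 0.5 - 7.0000) / 1.6514 = 0.3028.
Step 5: Two-sided p-value via normal approximation = 2*(1 - Phi(|z|)) = 0.762069.
Step 6: alpha = 0.05. fail to reject H0.

R = 8, z = 0.3028, p = 0.762069, fail to reject H0.


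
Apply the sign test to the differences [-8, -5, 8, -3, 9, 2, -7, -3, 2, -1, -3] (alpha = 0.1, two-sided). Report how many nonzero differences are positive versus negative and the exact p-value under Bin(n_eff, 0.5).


Step 1: Discard zero differences. Original n = 11; n_eff = number of nonzero differences = 11.
Nonzero differences (with sign): -8, -5, +8, -3, +9, +2, -7, -3, +2, -1, -3
Step 2: Count signs: positive = 4, negative = 7.
Step 3: Under H0: P(positive) = 0.5, so the number of positives S ~ Bin(11, 0.5).
Step 4: Two-sided exact p-value = sum of Bin(11,0.5) probabilities at or below the observed probability = 0.548828.
Step 5: alpha = 0.1. fail to reject H0.

n_eff = 11, pos = 4, neg = 7, p = 0.548828, fail to reject H0.


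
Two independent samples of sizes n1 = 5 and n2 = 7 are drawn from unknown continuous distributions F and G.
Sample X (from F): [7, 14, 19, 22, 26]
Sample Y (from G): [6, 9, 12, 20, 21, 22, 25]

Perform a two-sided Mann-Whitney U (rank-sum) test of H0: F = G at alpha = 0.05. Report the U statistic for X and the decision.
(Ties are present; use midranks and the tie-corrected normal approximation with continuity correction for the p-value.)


Step 1: Combine and sort all 12 observations; assign midranks.
sorted (value, group): (6,Y), (7,X), (9,Y), (12,Y), (14,X), (19,X), (20,Y), (21,Y), (22,X), (22,Y), (25,Y), (26,X)
ranks: 6->1, 7->2, 9->3, 12->4, 14->5, 19->6, 20->7, 21->8, 22->9.5, 22->9.5, 25->11, 26->12
Step 2: Rank sum for X: R1 = 2 + 5 + 6 + 9.5 + 12 = 34.5.
Step 3: U_X = R1 - n1(n1+1)/2 = 34.5 - 5*6/2 = 34.5 - 15 = 19.5.
       U_Y = n1*n2 - U_X = 35 - 19.5 = 15.5.
Step 4: Ties are present, so use the tie-corrected normal approximation (with continuity correction) for the p-value.
Step 5: p-value = 0.807210; compare to alpha = 0.05. fail to reject H0.

U_X = 19.5, p = 0.807210, fail to reject H0 at alpha = 0.05.


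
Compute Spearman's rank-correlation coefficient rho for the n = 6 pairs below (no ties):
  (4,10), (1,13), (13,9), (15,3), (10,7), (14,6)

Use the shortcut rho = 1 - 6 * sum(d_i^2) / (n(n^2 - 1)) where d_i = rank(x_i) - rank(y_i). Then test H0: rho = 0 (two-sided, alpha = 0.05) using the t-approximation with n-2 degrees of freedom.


Step 1: Rank x and y separately (midranks; no ties here).
rank(x): 4->2, 1->1, 13->4, 15->6, 10->3, 14->5
rank(y): 10->5, 13->6, 9->4, 3->1, 7->3, 6->2
Step 2: d_i = R_x(i) - R_y(i); compute d_i^2.
  (2-5)^2=9, (1-6)^2=25, (4-4)^2=0, (6-1)^2=25, (3-3)^2=0, (5-2)^2=9
sum(d^2) = 68.
Step 3: rho = 1 - 6*68 / (6*(6^2 - 1)) = 1 - 408/210 = -0.942857.
Step 4: Under H0, t = rho * sqrt((n-2)/(1-rho^2)) = -5.6595 ~ t(4).
Step 5: Two-sided p-value from the t-distribution with 4 df = 0.004805.
Step 6: alpha = 0.05. reject H0.

rho = -0.9429, p = 0.004805, reject H0 at alpha = 0.05.


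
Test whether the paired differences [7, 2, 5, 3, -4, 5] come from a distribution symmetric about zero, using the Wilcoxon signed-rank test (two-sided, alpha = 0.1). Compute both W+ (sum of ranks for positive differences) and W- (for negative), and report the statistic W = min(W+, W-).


Step 1: Drop any zero differences (none here) and take |d_i|.
|d| = [7, 2, 5, 3, 4, 5]
Step 2: Midrank |d_i| (ties get averaged ranks).
ranks: |7|->6, |2|->1, |5|->4.5, |3|->2, |4|->3, |5|->4.5
Step 3: Attach original signs; sum ranks with positive sign and with negative sign.
W+ = 6 + 1 + 4.5 + 2 + 4.5 = 18
W- = 3 = 3
(Check: W+ + W- = 21 should equal n(n+1)/2 = 21.)
Step 4: Test statistic W = min(W+, W-) = 3.
Step 5: Ties in |d|, so use the tie-corrected normal approximation.
        E[W] = n(n+1)/4 = 6*7/4 = 10.5.
        Tie groups: |d|=5 (t=2); sum(t^3 - t) = 6.
        Var[W] = n(n+1)(2n+1)/24 - sum(t^3-t)/48 = 546/24 - 6/48 = 22.625.
        z = (W - E[W]) / sqrt(Var[W]) = (3 - 10.5) / 4.7566 = -1.5768.
        Two-sided p = 2*Phi(z) = 0.114850.
Step 6: alpha = 0.1. fail to reject H0.

W+ = 18, W- = 3, W = min = 3, p = 0.114850, fail to reject H0.


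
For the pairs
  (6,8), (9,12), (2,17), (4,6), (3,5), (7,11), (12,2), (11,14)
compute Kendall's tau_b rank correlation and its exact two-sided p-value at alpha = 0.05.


Step 1: Enumerate the 28 unordered pairs (i,j) with i<j and classify each by sign(x_j-x_i) * sign(y_j-y_i).
  (1,2):dx=+3,dy=+4->C; (1,3):dx=-4,dy=+9->D; (1,4):dx=-2,dy=-2->C; (1,5):dx=-3,dy=-3->C
  (1,6):dx=+1,dy=+3->C; (1,7):dx=+6,dy=-6->D; (1,8):dx=+5,dy=+6->C; (2,3):dx=-7,dy=+5->D
  (2,4):dx=-5,dy=-6->C; (2,5):dx=-6,dy=-7->C; (2,6):dx=-2,dy=-1->C; (2,7):dx=+3,dy=-10->D
  (2,8):dx=+2,dy=+2->C; (3,4):dx=+2,dy=-11->D; (3,5):dx=+1,dy=-12->D; (3,6):dx=+5,dy=-6->D
  (3,7):dx=+10,dy=-15->D; (3,8):dx=+9,dy=-3->D; (4,5):dx=-1,dy=-1->C; (4,6):dx=+3,dy=+5->C
  (4,7):dx=+8,dy=-4->D; (4,8):dx=+7,dy=+8->C; (5,6):dx=+4,dy=+6->C; (5,7):dx=+9,dy=-3->D
  (5,8):dx=+8,dy=+9->C; (6,7):dx=+5,dy=-9->D; (6,8):dx=+4,dy=+3->C; (7,8):dx=-1,dy=+12->D
Step 2: C = 15, D = 13, total pairs = 28.
Step 3: tau = (C - D)/(n(n-1)/2) = (15 - 13)/28 = 0.071429.
Step 4: Exact two-sided p-value (enumerate n! = 40320 permutations of y under H0): p = 0.904861.
Step 5: alpha = 0.05. fail to reject H0.

tau_b = 0.0714 (C=15, D=13), p = 0.904861, fail to reject H0.


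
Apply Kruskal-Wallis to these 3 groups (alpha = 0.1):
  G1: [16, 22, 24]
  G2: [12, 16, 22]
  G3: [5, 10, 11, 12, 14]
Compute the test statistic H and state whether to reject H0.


Step 1: Combine all N = 11 observations and assign midranks.
sorted (value, group, rank): (5,G3,1), (10,G3,2), (11,G3,3), (12,G2,4.5), (12,G3,4.5), (14,G3,6), (16,G1,7.5), (16,G2,7.5), (22,G1,9.5), (22,G2,9.5), (24,G1,11)
Step 2: Sum ranks within each group.
R_1 = 28 (n_1 = 3)
R_2 = 21.5 (n_2 = 3)
R_3 = 16.5 (n_3 = 5)
Step 3: H = 12/(N(N+1)) * sum(R_i^2/n_i) - 3(N+1)
     = 12/(11*12) * (28^2/3 + 21.5^2/3 + 16.5^2/5) - 3*12
     = 0.090909 * 469.867 - 36
     = 6.715152.
Step 4: Ties present; correction factor C = 1 - 18/(11^3 - 11) = 0.986364. Corrected H = 6.715152 / 0.986364 = 6.807988.
Step 5: Under H0, H ~ chi^2(2); p-value = 0.033240.
Step 6: alpha = 0.1. reject H0.

H = 6.8080, df = 2, p = 0.033240, reject H0.


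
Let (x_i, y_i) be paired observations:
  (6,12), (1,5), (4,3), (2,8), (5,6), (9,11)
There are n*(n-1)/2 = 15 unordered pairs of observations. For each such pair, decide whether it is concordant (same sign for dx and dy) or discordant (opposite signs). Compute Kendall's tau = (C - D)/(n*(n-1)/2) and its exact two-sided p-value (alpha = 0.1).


Step 1: Enumerate the 15 unordered pairs (i,j) with i<j and classify each by sign(x_j-x_i) * sign(y_j-y_i).
  (1,2):dx=-5,dy=-7->C; (1,3):dx=-2,dy=-9->C; (1,4):dx=-4,dy=-4->C; (1,5):dx=-1,dy=-6->C
  (1,6):dx=+3,dy=-1->D; (2,3):dx=+3,dy=-2->D; (2,4):dx=+1,dy=+3->C; (2,5):dx=+4,dy=+1->C
  (2,6):dx=+8,dy=+6->C; (3,4):dx=-2,dy=+5->D; (3,5):dx=+1,dy=+3->C; (3,6):dx=+5,dy=+8->C
  (4,5):dx=+3,dy=-2->D; (4,6):dx=+7,dy=+3->C; (5,6):dx=+4,dy=+5->C
Step 2: C = 11, D = 4, total pairs = 15.
Step 3: tau = (C - D)/(n(n-1)/2) = (11 - 4)/15 = 0.466667.
Step 4: Exact two-sided p-value (enumerate n! = 720 permutations of y under H0): p = 0.272222.
Step 5: alpha = 0.1. fail to reject H0.

tau_b = 0.4667 (C=11, D=4), p = 0.272222, fail to reject H0.
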